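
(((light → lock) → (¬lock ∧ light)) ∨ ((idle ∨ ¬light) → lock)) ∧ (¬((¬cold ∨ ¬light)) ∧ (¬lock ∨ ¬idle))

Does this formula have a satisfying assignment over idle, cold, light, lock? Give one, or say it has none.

idle = False, cold = True, light = True, lock = False

  ((light → lock) → (¬lock ∧ light)) ∨ ((idle ∨ ¬light) → lock) = True
    (light → lock) → (¬lock ∧ light) = True
      light → lock = False
      ¬lock ∧ light = True
        ¬lock = True
    (idle ∨ ¬light) → lock = True
      idle ∨ ¬light = False
        ¬light = False
  ¬((¬cold ∨ ¬light)) ∧ (¬lock ∨ ¬idle) = True
    ¬((¬cold ∨ ¬light)) = True
      ¬cold ∨ ¬light = False
        ¬cold = False
        ¬light = False
    ¬lock ∨ ¬idle = True
      ¬lock = True
      ¬idle = True
Both conjuncts True, so the formula holds.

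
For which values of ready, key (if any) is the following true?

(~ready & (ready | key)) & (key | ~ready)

ready = False, key = True

  ~ready & (ready | key) = True
    ~ready = True
    ready | key = True
  key | ~ready = True
    ~ready = True
Both conjuncts True, so the formula holds.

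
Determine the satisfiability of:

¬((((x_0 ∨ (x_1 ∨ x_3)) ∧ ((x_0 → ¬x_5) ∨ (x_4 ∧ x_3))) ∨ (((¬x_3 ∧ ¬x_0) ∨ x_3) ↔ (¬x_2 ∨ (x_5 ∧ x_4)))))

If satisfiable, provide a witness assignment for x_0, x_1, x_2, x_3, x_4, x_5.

x_0 = True, x_1 = True, x_2 = True, x_3 = True, x_4 = False, x_5 = True

  ¬((((x_0 ∨ (x_1 ∨ x_3)) ∧ ((x_0 → ¬x_5) ∨ (x_4 ∧ x_3))) ∨ (((¬x_3 ∧ ¬x_0) ∨ x_3) ↔ (¬x_2 ∨ (x_5 ∧ x_4))))) = True
    ((x_0 ∨ (x_1 ∨ x_3)) ∧ ((x_0 → ¬x_5) ∨ (x_4 ∧ x_3))) ∨ (((¬x_3 ∧ ¬x_0) ∨ x_3) ↔ (¬x_2 ∨ (x_5 ∧ x_4))) = False
      (x_0 ∨ (x_1 ∨ x_3)) ∧ ((x_0 → ¬x_5) ∨ (x_4 ∧ x_3)) = False
        x_0 ∨ (x_1 ∨ x_3) = True
          x_1 ∨ x_3 = True
        (x_0 → ¬x_5) ∨ (x_4 ∧ x_3) = False
          x_0 → ¬x_5 = False
            ¬x_5 = False
          x_4 ∧ x_3 = False
      ((¬x_3 ∧ ¬x_0) ∨ x_3) ↔ (¬x_2 ∨ (x_5 ∧ x_4)) = False
        (¬x_3 ∧ ¬x_0) ∨ x_3 = True
          ¬x_3 ∧ ¬x_0 = False
            ¬x_3 = False
            ¬x_0 = False
        ¬x_2 ∨ (x_5 ∧ x_4) = False
          ¬x_2 = False
          x_5 ∧ x_4 = False
The formula evaluates to True.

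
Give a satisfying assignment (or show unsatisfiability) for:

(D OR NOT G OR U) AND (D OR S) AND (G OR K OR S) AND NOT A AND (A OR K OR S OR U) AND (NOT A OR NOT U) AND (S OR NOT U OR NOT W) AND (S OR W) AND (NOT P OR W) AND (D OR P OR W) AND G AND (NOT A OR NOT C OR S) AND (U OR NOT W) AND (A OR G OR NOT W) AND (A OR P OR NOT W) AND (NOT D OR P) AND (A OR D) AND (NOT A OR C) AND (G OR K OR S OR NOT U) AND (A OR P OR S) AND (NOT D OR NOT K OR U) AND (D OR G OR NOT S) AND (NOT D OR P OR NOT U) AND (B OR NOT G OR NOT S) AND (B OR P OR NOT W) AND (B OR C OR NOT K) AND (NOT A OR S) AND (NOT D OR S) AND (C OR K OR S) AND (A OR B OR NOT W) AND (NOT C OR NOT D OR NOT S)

Unit clause (NOT A) forces A = False.
Unit clause (G) forces G = True.
In (A OR D) only D is left, so D = True.
In (NOT D OR S) only S is left, so S = True.
In (NOT C OR NOT D OR NOT S) only NOT C is left, so C = False.
In (NOT D OR P) only P is left, so P = True.
In (B OR NOT G OR NOT S) only B is left, so B = True.
In (NOT P OR W) only W is left, so W = True.
In (U OR NOT W) only U is left, so U = True.
Set K = False.
All clauses satisfied.

W = True; S = True; P = True; U = True; A = False; C = False; D = True; B = True; G = True; K = False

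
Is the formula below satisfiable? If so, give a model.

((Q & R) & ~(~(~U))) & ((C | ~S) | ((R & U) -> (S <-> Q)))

S=F, Q=T, R=T, C=T, U=F

  (Q & R) & ~(~(~U)) = True
    Q & R = True
    ~(~(~U)) = True
      ~(~U) = False
        ~U = True
  (C | ~S) | ((R & U) -> (S <-> Q)) = True
    C | ~S = True
      ~S = True
    (R & U) -> (S <-> Q) = True
      R & U = False
      S <-> Q = False
Both conjuncts True, so the formula holds.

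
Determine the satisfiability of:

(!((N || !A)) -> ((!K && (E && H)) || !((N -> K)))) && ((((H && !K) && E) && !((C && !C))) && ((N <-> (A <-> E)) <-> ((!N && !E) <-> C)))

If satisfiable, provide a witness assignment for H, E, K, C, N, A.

H = True, E = True, K = False, C = False, N = True, A = True

  !((N || !A)) -> ((!K && (E && H)) || !((N -> K))) = True
    !((N || !A)) = False
      N || !A = True
        !A = False
    (!K && (E && H)) || !((N -> K)) = True
      !K && (E && H) = True
        !K = True
        E && H = True
      !((N -> K)) = True
        N -> K = False
  (((H && !K) && E) && !((C && !C))) && ((N <-> (A <-> E)) <-> ((!N && !E) <-> C)) = True
    ((H && !K) && E) && !((C && !C)) = True
      (H && !K) && E = True
        H && !K = True
          !K = True
      !((C && !C)) = True
        C && !C = False
          !C = True
    (N <-> (A <-> E)) <-> ((!N && !E) <-> C) = True
      N <-> (A <-> E) = True
        A <-> E = True
      (!N && !E) <-> C = True
        !N && !E = False
          !N = False
          !E = False
Both conjuncts True, so the formula holds.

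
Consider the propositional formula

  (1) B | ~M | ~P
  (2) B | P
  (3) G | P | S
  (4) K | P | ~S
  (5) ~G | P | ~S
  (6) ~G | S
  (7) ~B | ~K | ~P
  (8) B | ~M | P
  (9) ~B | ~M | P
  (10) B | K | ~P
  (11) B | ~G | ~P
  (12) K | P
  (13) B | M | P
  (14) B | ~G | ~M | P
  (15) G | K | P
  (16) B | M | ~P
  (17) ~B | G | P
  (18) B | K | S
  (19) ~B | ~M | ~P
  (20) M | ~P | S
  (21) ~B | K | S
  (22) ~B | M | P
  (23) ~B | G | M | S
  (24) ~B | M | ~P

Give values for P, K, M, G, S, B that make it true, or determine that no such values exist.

Case P = True:
  If B = True:
    (~B | ~K | ~P) forces K = False.
    (~B | ~M | ~P) forces M = False.
    clause (~B | M | ~P) is falsified.
  If B = False:
    (B | ~M | ~P) forces M = False.
    clause (B | M | ~P) is falsified.
  Every sub-case reaches a contradiction.
Case P = False:
  (B | P) forces B = True.
  (~B | ~M | P) forces M = False.
  Clause (~B | M | P) is falsified — contradiction.
Both cases fail, so the formula is unsatisfiable.

Unsatisfiable — no assignment works.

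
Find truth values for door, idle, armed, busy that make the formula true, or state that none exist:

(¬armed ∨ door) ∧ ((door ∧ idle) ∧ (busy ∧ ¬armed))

door=T, idle=T, armed=F, busy=T

  ¬armed ∨ door = True
    ¬armed = True
  (door ∧ idle) ∧ (busy ∧ ¬armed) = True
    door ∧ idle = True
    busy ∧ ¬armed = True
      ¬armed = True
Both conjuncts True, so the formula holds.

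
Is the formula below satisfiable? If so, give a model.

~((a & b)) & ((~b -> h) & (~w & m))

b = True, h = False, w = False, a = False, m = True

  ~((a & b)) = True
    a & b = False
  (~b -> h) & (~w & m) = True
    ~b -> h = True
      ~b = False
    ~w & m = True
      ~w = True
Both conjuncts True, so the formula holds.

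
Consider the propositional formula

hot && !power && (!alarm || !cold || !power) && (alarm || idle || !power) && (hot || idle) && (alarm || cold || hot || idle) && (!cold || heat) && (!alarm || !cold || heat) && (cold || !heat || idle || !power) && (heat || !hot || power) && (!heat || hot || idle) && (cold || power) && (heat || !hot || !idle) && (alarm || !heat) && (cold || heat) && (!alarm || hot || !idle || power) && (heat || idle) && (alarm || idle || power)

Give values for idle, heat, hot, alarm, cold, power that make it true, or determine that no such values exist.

Unit clause (hot) forces hot = True.
Unit clause (!power) forces power = False.
In (heat || !hot || power) only heat is left, so heat = True.
In (cold || power) only cold is left, so cold = True.
In (alarm || !heat) only alarm is left, so alarm = True.
Set idle = True.
All clauses satisfied.

idle = True, heat = True, hot = True, alarm = True, cold = True, power = False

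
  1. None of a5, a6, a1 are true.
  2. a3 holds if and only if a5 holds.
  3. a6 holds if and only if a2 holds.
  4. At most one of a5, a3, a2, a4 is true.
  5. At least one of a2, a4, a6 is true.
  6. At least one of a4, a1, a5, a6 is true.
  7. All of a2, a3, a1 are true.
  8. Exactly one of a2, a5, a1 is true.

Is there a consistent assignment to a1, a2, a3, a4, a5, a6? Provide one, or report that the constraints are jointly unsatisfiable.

Unsatisfiable — no assignment works.

Case a1 = True:
  Constraint (1) is violated (a1=T) — contradiction.
Case a1 = False:
  Constraint (7) is violated (a1=F) — contradiction.
Both cases fail — unsatisfiable.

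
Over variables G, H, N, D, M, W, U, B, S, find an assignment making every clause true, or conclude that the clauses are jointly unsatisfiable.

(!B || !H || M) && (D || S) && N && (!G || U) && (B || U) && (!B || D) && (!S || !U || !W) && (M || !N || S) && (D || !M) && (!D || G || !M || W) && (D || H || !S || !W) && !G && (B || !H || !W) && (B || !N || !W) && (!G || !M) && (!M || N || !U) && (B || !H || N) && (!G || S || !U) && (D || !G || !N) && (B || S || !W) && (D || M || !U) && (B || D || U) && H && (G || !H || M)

G=F; H=T; N=T; D=T; M=T; W=T; U=F; B=T; S=F

Unit clause (N) forces N = True.
Unit clause (!G) forces G = False.
Unit clause (H) forces H = True.
In (G || !H || M) only M is left, so M = True.
In (D || !M) only D is left, so D = True.
In (!D || G || !M || W) only W is left, so W = True.
In (B || !H || !W) only B is left, so B = True.
Set U = False.
Set S = False.
All clauses satisfied.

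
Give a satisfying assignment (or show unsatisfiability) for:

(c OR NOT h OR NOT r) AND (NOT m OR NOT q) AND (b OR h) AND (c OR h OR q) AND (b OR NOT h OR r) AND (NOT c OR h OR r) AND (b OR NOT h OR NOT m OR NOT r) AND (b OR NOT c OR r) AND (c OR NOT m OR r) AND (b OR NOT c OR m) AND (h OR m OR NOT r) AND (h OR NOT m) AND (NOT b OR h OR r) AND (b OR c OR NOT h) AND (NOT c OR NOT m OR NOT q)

Set c = True.
Set h = True.
Try b = False:
  (b OR NOT h OR r) forces r = True.
  (b OR NOT h OR NOT m OR NOT r) forces m = False.
  clause (b OR NOT c OR m) is falsified — backtrack.
So b = True.
Set q = False.
Set r = True.
Set m = False.
All clauses satisfied.

c = True, h = True, b = True, q = False, r = True, m = False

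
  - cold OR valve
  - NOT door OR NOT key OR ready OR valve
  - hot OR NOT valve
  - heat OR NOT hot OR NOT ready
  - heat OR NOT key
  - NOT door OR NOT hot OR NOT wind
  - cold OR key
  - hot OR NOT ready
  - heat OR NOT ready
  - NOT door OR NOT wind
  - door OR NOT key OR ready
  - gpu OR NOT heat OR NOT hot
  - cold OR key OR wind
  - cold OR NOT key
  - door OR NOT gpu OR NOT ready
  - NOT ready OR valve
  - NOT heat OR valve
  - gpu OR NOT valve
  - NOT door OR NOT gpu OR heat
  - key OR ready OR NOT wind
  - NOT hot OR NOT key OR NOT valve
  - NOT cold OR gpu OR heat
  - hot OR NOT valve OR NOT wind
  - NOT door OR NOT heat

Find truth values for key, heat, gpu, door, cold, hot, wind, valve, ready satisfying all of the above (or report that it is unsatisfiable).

Try key = True:
  (heat OR NOT key) forces heat = True.
  (cold OR NOT key) forces cold = True.
  (NOT heat OR valve) forces valve = True.
  (hot OR NOT valve) forces hot = True.
  clause (NOT hot OR NOT key OR NOT valve) is falsified — backtrack.
So key = False.
  then (cold OR key) forces cold = True.
Set heat = False.
  then (heat OR NOT ready) forces ready = False.
  then (key OR ready OR NOT wind) forces wind = False.
  then (NOT cold OR gpu OR heat) forces gpu = True.
  then (NOT door OR NOT gpu OR heat) forces door = False.
Set hot = True.
Set valve = False.
All clauses satisfied.

key: False, heat: False, gpu: True, door: False, cold: True, hot: True, wind: False, valve: False, ready: False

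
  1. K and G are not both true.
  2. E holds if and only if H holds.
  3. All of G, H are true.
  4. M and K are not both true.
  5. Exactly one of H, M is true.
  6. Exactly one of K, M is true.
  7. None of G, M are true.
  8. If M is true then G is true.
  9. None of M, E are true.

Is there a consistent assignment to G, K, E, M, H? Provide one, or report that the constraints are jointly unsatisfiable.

The formula is unsatisfiable.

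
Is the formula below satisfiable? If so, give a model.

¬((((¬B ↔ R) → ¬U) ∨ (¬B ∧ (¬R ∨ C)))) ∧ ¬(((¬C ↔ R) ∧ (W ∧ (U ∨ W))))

U = True; B = True; R = False; C = False; W = True

  ¬((((¬B ↔ R) → ¬U) ∨ (¬B ∧ (¬R ∨ C)))) = True
    ((¬B ↔ R) → ¬U) ∨ (¬B ∧ (¬R ∨ C)) = False
      (¬B ↔ R) → ¬U = False
        ¬B ↔ R = True
          ¬B = False
        ¬U = False
      ¬B ∧ (¬R ∨ C) = False
        ¬B = False
        ¬R ∨ C = True
          ¬R = True
  ¬(((¬C ↔ R) ∧ (W ∧ (U ∨ W)))) = True
    (¬C ↔ R) ∧ (W ∧ (U ∨ W)) = False
      ¬C ↔ R = False
        ¬C = True
      W ∧ (U ∨ W) = True
        U ∨ W = True
Both conjuncts True, so the formula holds.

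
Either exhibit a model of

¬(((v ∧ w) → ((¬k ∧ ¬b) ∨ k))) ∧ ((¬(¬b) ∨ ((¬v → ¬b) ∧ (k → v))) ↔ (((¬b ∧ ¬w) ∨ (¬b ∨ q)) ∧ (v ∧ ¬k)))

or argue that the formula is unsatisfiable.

b = True; q = True; v = True; w = True; k = False

  ¬(((v ∧ w) → ((¬k ∧ ¬b) ∨ k))) = True
    (v ∧ w) → ((¬k ∧ ¬b) ∨ k) = False
      v ∧ w = True
      (¬k ∧ ¬b) ∨ k = False
        ¬k ∧ ¬b = False
          ¬k = True
          ¬b = False
  (¬(¬b) ∨ ((¬v → ¬b) ∧ (k → v))) ↔ (((¬b ∧ ¬w) ∨ (¬b ∨ q)) ∧ (v ∧ ¬k)) = True
    ¬(¬b) ∨ ((¬v → ¬b) ∧ (k → v)) = True
      ¬(¬b) = True
        ¬b = False
      (¬v → ¬b) ∧ (k → v) = True
        ¬v → ¬b = True
          ¬v = False
          ¬b = False
        k → v = True
    ((¬b ∧ ¬w) ∨ (¬b ∨ q)) ∧ (v ∧ ¬k) = True
      (¬b ∧ ¬w) ∨ (¬b ∨ q) = True
        ¬b ∧ ¬w = False
          ¬b = False
          ¬w = False
        ¬b ∨ q = True
          ¬b = False
      v ∧ ¬k = True
        ¬k = True
Both conjuncts True, so the formula holds.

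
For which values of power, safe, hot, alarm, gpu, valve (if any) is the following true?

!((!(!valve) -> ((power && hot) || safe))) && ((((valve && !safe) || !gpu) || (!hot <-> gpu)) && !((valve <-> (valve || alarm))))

Case valve = True: the conjunct !((valve <-> (valve || alarm))) becomes !((True <-> True)) = False.
Case valve = False: the conjunct !((!(!valve) -> ((power && hot) || safe))) becomes !((False -> ((power && hot) || safe))) = False.
Both cases fail — unsatisfiable.

The formula is unsatisfiable.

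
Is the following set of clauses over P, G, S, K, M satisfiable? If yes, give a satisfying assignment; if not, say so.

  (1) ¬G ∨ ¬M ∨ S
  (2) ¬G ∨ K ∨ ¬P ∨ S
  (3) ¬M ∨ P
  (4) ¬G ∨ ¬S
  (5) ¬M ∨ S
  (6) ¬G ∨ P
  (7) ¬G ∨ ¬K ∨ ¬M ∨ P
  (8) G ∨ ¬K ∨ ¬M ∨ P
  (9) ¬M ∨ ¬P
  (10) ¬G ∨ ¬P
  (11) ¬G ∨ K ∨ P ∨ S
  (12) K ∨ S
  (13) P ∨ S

P: False; G: False; S: True; K: True; M: False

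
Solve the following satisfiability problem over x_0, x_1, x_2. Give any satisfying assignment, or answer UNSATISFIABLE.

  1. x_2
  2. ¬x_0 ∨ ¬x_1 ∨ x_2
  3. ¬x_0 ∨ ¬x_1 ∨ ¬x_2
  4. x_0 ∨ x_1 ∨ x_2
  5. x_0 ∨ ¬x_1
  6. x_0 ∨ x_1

x_0 = True, x_1 = False, x_2 = True

Unit clause (x_2) forces x_2 = True.
Try x_0 = False:
  (x_0 ∨ ¬x_1) forces x_1 = False.
  clause (x_0 ∨ x_1) is falsified — backtrack.
So x_0 = True.
  then (¬x_0 ∨ ¬x_1 ∨ ¬x_2) forces x_1 = False.
All clauses satisfied.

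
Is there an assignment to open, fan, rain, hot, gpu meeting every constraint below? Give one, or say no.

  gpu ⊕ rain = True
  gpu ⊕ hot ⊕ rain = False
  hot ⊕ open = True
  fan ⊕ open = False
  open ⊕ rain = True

open = False; fan = False; rain = True; hot = True; gpu = False

gpu ⊕ rain = F ⊕ T = True ✓
gpu ⊕ hot ⊕ rain = F ⊕ T ⊕ T = False ✓
hot ⊕ open = T ⊕ F = True ✓
fan ⊕ open = F ⊕ F = False ✓
open ⊕ rain = F ⊕ T = True ✓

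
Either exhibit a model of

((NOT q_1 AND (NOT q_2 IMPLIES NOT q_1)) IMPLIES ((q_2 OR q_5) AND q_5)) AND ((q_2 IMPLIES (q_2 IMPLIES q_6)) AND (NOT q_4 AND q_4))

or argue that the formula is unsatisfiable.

UNSATISFIABLE

Case q_4 = True: the conjunct NOT q_4 is False.
Case q_4 = False: the conjunct q_4 is False.
Both cases fail — unsatisfiable.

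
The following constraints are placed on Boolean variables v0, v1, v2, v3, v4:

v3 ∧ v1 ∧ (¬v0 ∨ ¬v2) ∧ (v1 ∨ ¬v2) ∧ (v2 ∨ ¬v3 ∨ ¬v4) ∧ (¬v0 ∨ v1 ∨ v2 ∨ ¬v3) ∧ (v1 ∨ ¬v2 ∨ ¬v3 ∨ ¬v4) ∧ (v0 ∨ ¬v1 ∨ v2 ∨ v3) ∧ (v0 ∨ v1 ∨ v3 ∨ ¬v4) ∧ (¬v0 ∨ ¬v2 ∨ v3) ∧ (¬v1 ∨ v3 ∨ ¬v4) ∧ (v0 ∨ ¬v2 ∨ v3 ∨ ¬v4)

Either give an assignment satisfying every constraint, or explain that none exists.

Unit clause (v3) forces v3 = True.
Unit clause (v1) forces v1 = True.
Set v0 = False.
Set v2 = True.
Set v4 = True.
All clauses satisfied.

v0: False, v1: True, v2: True, v3: True, v4: True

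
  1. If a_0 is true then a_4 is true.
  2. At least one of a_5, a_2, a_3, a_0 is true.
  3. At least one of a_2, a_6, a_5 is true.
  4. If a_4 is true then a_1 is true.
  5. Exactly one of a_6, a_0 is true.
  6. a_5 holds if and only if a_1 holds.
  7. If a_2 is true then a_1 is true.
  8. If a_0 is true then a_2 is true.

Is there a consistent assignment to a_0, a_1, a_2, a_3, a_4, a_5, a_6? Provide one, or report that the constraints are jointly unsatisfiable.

a_0 = True, a_1 = True, a_2 = True, a_3 = False, a_4 = True, a_5 = True, a_6 = False

  (1) a_0=T ⇒ a_4: T ✓
  (2) {a_5, a_2, a_3, a_0}: 3 true — at least one ✓
  (3) {a_2, a_6, a_5}: 2 true — at least one ✓
  (4) a_4=T ⇒ a_1: T ✓
  (5) {a_6, a_0}: 1 true — exactly one ✓
  (6) a_5=T, a_1=T — same ✓
  (7) a_2=T ⇒ a_1: T ✓
  (8) a_0=T ⇒ a_2: T ✓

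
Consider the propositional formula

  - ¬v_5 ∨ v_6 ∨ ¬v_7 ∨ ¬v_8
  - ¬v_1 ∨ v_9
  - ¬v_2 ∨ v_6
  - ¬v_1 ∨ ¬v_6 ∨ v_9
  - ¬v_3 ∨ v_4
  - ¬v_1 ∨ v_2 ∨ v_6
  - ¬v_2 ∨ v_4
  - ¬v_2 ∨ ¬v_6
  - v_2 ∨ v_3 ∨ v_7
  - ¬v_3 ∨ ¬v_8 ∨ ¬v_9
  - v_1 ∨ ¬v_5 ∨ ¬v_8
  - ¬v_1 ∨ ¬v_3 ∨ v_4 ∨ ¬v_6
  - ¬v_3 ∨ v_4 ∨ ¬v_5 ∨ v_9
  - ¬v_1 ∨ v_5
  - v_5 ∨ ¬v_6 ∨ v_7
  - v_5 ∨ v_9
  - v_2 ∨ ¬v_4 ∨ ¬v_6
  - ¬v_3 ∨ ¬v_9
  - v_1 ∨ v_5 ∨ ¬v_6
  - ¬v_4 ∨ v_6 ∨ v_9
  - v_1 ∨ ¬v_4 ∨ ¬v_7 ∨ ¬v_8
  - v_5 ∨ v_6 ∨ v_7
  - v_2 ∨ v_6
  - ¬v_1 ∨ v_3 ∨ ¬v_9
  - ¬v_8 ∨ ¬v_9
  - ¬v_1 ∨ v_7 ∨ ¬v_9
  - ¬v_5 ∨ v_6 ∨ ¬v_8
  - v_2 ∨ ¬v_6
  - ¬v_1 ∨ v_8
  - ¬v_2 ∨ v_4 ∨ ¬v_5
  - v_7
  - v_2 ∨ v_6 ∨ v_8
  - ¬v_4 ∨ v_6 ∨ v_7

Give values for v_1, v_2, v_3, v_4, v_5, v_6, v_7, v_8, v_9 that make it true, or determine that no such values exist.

Unsatisfiable — no assignment works.

Case v_2 = True:
  (¬v_2 ∨ v_6) forces v_6 = True.
  Clause (¬v_2 ∨ ¬v_6) is falsified — contradiction.
Case v_2 = False:
  (v_2 ∨ v_6) forces v_6 = True.
  Clause (v_2 ∨ ¬v_6) is falsified — contradiction.
Both cases fail, so the formula is unsatisfiable.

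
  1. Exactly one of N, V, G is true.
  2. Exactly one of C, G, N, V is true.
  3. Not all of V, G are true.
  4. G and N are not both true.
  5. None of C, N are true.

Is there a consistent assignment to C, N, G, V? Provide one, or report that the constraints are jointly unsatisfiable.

C = False, N = False, G = True, V = False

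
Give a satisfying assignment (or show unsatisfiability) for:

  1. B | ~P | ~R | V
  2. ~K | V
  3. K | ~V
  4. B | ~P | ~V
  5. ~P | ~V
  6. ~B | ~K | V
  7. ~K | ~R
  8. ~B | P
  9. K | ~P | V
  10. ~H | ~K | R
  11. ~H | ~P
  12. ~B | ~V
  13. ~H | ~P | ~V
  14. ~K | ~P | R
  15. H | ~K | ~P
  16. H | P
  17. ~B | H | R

Try P = True:
  (~P | ~V) forces V = False.
  (~K | V) forces K = False.
  clause (K | ~P | V) is falsified — backtrack.
So P = False.
  then (~B | P) forces B = False.
  then (H | P) forces H = True.
Set R = False.
  then (~H | ~K | R) forces K = False.
  then (K | ~V) forces V = False.
All clauses satisfied.

P: False, R: False, K: False, H: True, B: False, V: False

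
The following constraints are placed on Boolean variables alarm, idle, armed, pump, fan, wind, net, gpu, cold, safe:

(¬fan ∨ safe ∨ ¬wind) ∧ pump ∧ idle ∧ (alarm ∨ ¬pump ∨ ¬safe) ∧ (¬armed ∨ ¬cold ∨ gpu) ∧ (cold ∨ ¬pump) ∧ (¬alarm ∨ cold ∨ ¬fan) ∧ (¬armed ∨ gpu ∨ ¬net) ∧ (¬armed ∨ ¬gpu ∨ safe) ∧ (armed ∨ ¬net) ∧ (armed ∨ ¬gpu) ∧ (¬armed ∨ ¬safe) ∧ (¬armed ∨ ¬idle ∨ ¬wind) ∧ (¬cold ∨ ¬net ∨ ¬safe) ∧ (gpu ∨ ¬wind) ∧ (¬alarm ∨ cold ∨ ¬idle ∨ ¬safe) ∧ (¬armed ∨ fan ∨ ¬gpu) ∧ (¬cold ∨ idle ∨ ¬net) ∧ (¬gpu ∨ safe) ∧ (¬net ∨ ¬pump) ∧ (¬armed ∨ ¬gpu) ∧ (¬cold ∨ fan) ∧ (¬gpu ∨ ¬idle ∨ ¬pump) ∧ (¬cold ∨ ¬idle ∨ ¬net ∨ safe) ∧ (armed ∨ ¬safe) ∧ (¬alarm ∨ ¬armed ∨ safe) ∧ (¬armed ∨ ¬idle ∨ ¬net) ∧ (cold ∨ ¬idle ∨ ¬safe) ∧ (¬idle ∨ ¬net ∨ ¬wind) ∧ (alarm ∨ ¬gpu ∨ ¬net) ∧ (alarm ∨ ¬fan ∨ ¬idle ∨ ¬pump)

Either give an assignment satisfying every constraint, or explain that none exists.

Unit clause (pump) forces pump = True.
Unit clause (idle) forces idle = True.
In (cold ∨ ¬pump) only cold is left, so cold = True.
In (¬net ∨ ¬pump) only ¬net is left, so net = False.
In (¬cold ∨ fan) only fan is left, so fan = True.
In (¬gpu ∨ ¬idle ∨ ¬pump) only ¬gpu is left, so gpu = False.
In (alarm ∨ ¬fan ∨ ¬idle ∨ ¬pump) only alarm is left, so alarm = True.
In (¬armed ∨ ¬cold ∨ gpu) only ¬armed is left, so armed = False.
In (gpu ∨ ¬wind) only ¬wind is left, so wind = False.
In (armed ∨ ¬safe) only ¬safe is left, so safe = False.
All clauses satisfied.

alarm = True, idle = True, armed = False, pump = True, fan = True, wind = False, net = False, gpu = False, cold = True, safe = False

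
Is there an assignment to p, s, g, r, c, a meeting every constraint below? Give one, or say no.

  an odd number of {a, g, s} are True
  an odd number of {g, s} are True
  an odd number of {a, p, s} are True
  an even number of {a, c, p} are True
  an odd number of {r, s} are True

p: False, s: True, g: False, r: False, c: False, a: False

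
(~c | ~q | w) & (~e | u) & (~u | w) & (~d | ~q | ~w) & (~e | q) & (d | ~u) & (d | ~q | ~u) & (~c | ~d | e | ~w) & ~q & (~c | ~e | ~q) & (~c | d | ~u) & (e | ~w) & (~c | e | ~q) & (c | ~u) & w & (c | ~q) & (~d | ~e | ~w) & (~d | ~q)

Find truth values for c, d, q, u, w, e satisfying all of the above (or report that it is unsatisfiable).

Unsatisfiable

Case q = True:
  Clause (~q) is falsified — contradiction.
Case q = False:
  (~e | q) forces e = False.
  (e | ~w) forces w = False.
  Clause (w) is falsified — contradiction.
Both cases fail, so the formula is unsatisfiable.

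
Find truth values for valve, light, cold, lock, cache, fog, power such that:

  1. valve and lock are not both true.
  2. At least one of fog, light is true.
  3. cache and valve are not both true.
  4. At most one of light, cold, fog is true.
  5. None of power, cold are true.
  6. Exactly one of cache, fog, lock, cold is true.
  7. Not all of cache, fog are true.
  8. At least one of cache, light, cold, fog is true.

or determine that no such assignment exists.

valve: False, light: True, cold: False, lock: False, cache: True, fog: False, power: False

  (1) valve=F, lock=F — not both ✓
  (2) {fog, light}: 1 true — at least one ✓
  (3) cache=T, valve=F — not both ✓
  (4) {light, cold, fog}: 1 true — at most one ✓
  (5) {power, cold}: 0 true — none ✓
  (6) {cache, fog, lock, cold}: 1 true — exactly one ✓
  (7) {cache, fog}: 1/2 true — not all ✓
  (8) {cache, light, cold, fog}: 2 true — at least one ✓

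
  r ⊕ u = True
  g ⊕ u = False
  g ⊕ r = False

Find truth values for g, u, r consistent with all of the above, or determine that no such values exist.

Unsatisfiable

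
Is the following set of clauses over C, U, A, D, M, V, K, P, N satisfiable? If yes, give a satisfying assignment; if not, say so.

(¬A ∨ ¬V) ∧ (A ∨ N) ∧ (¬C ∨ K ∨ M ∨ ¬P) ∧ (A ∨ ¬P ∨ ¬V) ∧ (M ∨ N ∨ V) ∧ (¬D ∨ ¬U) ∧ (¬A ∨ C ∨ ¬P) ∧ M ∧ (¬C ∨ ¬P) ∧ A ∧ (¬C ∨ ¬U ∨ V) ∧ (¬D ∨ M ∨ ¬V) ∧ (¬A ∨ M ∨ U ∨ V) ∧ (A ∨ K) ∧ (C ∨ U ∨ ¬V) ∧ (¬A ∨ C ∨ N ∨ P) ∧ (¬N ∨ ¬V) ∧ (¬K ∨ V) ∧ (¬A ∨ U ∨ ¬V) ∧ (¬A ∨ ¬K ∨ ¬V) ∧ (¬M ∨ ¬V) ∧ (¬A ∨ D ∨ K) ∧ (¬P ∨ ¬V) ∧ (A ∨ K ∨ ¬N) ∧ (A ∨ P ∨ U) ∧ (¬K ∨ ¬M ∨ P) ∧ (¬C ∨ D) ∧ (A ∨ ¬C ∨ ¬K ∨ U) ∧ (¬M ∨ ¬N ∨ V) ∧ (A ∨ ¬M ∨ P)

Unit clause (M) forces M = True.
Unit clause (A) forces A = True.
In (¬M ∨ ¬V) only ¬V is left, so V = False.
In (¬M ∨ ¬N ∨ V) only ¬N is left, so N = False.
In (¬K ∨ V) only ¬K is left, so K = False.
In (¬A ∨ D ∨ K) only D is left, so D = True.
In (¬D ∨ ¬U) only ¬U is left, so U = False.
Try C = False:
  (¬A ∨ C ∨ ¬P) forces P = False.
  clause (¬A ∨ C ∨ N ∨ P) is falsified — backtrack.
So C = True.
  then (¬C ∨ ¬P) forces P = False.
All clauses satisfied.

C = True, U = False, A = True, D = True, M = True, V = False, K = False, P = False, N = False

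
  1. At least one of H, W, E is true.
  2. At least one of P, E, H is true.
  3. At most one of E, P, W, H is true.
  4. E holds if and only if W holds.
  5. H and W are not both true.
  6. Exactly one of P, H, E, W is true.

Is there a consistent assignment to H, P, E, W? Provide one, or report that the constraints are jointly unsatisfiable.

H=T, P=F, E=F, W=F

  (1) {H, W, E}: 1 true — at least one ✓
  (2) {P, E, H}: 1 true — at least one ✓
  (3) {E, P, W, H}: 1 true — at most one ✓
  (4) E=F, W=F — same ✓
  (5) H=T, W=F — not both ✓
  (6) {P, H, E, W}: 1 true — exactly one ✓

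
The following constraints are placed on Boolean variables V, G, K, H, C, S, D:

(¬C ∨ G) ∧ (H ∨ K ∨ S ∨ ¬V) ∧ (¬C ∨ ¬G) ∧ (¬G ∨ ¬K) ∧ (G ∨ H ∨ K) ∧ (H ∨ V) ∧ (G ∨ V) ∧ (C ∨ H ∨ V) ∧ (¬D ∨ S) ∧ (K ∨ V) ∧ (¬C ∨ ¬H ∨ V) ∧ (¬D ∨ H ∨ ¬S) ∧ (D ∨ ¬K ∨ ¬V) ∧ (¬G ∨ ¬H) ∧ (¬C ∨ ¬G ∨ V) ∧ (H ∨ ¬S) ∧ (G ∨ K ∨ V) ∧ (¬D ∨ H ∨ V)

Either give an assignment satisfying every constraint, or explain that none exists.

Try V = False:
  (H ∨ V) forces H = True.
  (G ∨ V) forces G = True.
  clause (¬G ∨ ¬H) is falsified — backtrack.
So V = True.
Set G = False.
  then (¬C ∨ G) forces C = False.
Set K = False.
  then (G ∨ H ∨ K) forces H = True.
Set S = True.
Set D = True.
All clauses satisfied.

V=T; G=F; K=F; H=T; C=F; S=T; D=T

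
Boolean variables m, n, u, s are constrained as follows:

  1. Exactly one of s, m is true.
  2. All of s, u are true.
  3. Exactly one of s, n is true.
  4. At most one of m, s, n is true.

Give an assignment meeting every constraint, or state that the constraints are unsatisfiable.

m = False, n = False, u = True, s = True

  (1) {s, m}: 1 true — exactly one ✓
  (2) {s, u}: all 2 true ✓
  (3) {s, n}: 1 true — exactly one ✓
  (4) {m, s, n}: 1 true — at most one ✓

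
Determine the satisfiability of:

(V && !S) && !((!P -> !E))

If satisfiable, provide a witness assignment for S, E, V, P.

S: False, E: True, V: True, P: False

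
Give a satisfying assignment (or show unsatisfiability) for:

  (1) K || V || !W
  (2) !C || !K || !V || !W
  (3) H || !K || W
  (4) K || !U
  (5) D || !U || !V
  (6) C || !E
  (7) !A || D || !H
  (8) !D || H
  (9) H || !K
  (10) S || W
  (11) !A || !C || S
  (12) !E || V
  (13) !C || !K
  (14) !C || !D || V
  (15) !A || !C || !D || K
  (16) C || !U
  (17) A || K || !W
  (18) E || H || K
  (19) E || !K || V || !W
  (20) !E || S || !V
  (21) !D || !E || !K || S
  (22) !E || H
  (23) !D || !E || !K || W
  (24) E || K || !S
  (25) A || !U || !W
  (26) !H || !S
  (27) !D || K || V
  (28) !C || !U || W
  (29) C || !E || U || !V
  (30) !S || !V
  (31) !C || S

U=F, K=T, V=T, E=F, D=T, W=T, H=T, C=F, A=T, S=F

Try U = True:
  (K || !U) forces K = True.
  (H || !K) forces H = True.
  (!C || !K) forces C = False.
  clause (C || !U) is falsified — backtrack.
So U = False.
Set K = True.
  then (H || !K) forces H = True.
  then (!C || !K) forces C = False.
  then (!H || !S) forces S = False.
  then (C || !E) forces E = False.
  then (S || W) forces W = True.
  then (E || !K || V || !W) forces V = True.
Set D = True.
Set A = True.
All clauses satisfied.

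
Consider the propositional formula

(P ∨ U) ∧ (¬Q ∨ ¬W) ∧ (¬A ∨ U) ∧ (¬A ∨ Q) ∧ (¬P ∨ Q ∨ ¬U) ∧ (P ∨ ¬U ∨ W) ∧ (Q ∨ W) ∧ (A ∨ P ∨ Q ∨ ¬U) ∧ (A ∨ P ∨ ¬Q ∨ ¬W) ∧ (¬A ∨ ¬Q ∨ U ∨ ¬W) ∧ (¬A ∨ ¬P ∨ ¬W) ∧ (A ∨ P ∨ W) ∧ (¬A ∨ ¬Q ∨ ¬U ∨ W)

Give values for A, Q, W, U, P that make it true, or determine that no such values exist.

A = False; Q = False; W = True; U = False; P = True

Try A = True:
  (¬A ∨ U) forces U = True.
  (¬A ∨ Q) forces Q = True.
  (¬Q ∨ ¬W) forces W = False.
  clause (¬A ∨ ¬Q ∨ ¬U ∨ W) is falsified — backtrack.
So A = False.
Set Q = False.
  then (Q ∨ W) forces W = True.
Set U = False.
  then (P ∨ U) forces P = True.
All clauses satisfied.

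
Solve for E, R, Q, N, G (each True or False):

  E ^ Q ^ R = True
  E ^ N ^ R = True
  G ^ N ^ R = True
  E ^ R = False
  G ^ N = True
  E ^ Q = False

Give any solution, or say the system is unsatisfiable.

Adding constraints 1, 3, 5, 6 mod 2: every variable appears an even number of times on the left, so the left side is 0.
But the right sides sum to 1 (mod 2). 0 ≠ 1 — the system is inconsistent.

Unsatisfiable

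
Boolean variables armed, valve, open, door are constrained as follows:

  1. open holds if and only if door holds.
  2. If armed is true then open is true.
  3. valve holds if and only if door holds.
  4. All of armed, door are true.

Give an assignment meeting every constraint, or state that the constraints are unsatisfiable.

armed=T, valve=T, open=T, door=T

  (1) open=T, door=T — same ✓
  (2) armed=T ⇒ open: T ✓
  (3) valve=T, door=T — same ✓
  (4) {armed, door}: all 2 true ✓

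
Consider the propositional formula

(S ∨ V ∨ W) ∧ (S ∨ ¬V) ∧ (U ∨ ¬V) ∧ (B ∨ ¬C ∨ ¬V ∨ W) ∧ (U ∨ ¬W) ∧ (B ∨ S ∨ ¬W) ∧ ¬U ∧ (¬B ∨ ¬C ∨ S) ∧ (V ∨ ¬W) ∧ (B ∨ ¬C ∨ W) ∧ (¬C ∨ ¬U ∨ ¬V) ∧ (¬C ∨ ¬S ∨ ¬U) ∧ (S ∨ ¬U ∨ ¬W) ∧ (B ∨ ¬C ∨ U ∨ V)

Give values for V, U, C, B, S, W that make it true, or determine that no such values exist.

Unit clause (¬U) forces U = False.
In (U ∨ ¬V) only ¬V is left, so V = False.
In (U ∨ ¬W) only ¬W is left, so W = False.
In (S ∨ V ∨ W) only S is left, so S = True.
Set C = True.
  then (B ∨ ¬C ∨ W) forces B = True.
All clauses satisfied.

V: False; U: False; C: True; B: True; S: True; W: False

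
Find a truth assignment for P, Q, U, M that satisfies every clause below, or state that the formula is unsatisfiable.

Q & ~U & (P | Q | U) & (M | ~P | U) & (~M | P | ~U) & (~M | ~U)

Unit clause (Q) forces Q = True.
Unit clause (~U) forces U = False.
Set P = True.
  then (M | ~P | U) forces M = True.
Check each clause:
  (Q): Q holds.
  (~U): ~U holds.
  (P | Q | U): P holds.
  (M | ~P | U): M holds.
  (~M | P | ~U): P holds.
  (~M | ~U): ~U holds.
All clauses satisfied.

P = True, Q = True, U = False, M = True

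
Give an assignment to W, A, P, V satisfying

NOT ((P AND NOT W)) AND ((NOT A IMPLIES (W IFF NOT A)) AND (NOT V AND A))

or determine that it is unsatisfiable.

W = True; A = True; P = False; V = False

  NOT ((P AND NOT W)) = True
    P AND NOT W = False
      NOT W = False
  (NOT A IMPLIES (W IFF NOT A)) AND (NOT V AND A) = True
    NOT A IMPLIES (W IFF NOT A) = True
      NOT A = False
      W IFF NOT A = False
        NOT A = False
    NOT V AND A = True
      NOT V = True
Both conjuncts True, so the formula holds.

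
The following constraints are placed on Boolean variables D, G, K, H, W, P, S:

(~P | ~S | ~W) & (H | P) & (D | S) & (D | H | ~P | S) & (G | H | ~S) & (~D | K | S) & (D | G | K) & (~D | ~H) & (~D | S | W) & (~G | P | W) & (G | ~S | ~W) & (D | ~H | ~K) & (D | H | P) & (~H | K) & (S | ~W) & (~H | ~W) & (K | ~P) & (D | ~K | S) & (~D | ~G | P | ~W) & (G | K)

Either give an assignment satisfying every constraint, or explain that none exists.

D: False, G: True, K: True, H: False, W: False, P: True, S: True

Set D = False.
  then (D | S) forces S = True.
Set G = True.
Try K = False:
  (~H | K) forces H = False.
  (H | P) forces P = True.
  clause (K | ~P) is falsified — backtrack.
So K = True.
  then (D | ~H | ~K) forces H = False.
  then (D | H | P) forces P = True.
  then (~P | ~S | ~W) forces W = False.
All clauses satisfied.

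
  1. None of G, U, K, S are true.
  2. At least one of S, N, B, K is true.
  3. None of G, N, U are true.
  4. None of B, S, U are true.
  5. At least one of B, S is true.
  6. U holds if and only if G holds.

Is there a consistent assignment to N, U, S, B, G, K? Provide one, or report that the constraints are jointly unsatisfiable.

Case B = True:
  Constraint (4) is violated (B=T) — contradiction.
Case B = False:
  (1) forces G = False.
  (1) forces U = False.
  (1) forces K = False.
  (1) forces S = False.
  Constraint (5) is violated (B=F, S=F) — contradiction.
Both cases fail — unsatisfiable.

No satisfying assignment exists.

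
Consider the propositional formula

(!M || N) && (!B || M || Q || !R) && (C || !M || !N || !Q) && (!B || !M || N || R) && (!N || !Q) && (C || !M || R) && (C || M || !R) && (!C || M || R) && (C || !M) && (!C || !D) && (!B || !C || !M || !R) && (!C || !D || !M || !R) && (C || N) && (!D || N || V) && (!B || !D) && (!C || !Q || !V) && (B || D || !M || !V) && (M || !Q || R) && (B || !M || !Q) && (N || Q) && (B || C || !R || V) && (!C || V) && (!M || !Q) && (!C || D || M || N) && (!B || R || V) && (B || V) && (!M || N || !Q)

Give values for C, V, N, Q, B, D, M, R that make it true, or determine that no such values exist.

C = True, V = True, N = True, Q = False, B = True, D = False, M = True, R = False

Set C = True.
  then (!C || !D) forces D = False.
  then (!C || V) forces V = True.
  then (!C || !Q || !V) forces Q = False.
  then (N || Q) forces N = True.
Set B = True.
Set M = True.
  then (!B || !C || !M || !R) forces R = False.
All clauses satisfied.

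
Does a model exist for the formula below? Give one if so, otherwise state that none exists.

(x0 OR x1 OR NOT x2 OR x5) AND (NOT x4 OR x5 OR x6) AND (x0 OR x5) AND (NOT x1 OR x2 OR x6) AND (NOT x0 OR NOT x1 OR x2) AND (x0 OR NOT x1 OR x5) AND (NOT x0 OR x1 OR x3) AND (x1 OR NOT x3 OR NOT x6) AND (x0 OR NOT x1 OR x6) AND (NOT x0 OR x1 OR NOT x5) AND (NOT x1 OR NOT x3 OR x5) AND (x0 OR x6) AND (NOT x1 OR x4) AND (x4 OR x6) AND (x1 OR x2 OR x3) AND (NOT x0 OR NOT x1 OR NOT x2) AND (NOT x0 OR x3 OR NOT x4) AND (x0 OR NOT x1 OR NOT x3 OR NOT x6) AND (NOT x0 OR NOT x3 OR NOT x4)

x0: False, x1: True, x2: True, x3: False, x4: True, x5: True, x6: True

Set x0 = False.
  then (x0 OR x5) forces x5 = True.
  then (x0 OR x6) forces x6 = True.
Set x1 = True.
  then (NOT x1 OR x4) forces x4 = True.
  then (x0 OR NOT x1 OR NOT x3 OR NOT x6) forces x3 = False.
Set x2 = True.
All clauses satisfied.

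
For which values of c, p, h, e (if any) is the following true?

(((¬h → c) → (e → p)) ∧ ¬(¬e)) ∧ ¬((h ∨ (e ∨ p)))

UNSATISFIABLE

Case e = True: the conjunct ¬((h ∨ (e ∨ p))) becomes ¬((h ∨ True)) = False.
Case e = False: the conjunct ¬(¬e) becomes ¬(¬False) = False.
Both cases fail — unsatisfiable.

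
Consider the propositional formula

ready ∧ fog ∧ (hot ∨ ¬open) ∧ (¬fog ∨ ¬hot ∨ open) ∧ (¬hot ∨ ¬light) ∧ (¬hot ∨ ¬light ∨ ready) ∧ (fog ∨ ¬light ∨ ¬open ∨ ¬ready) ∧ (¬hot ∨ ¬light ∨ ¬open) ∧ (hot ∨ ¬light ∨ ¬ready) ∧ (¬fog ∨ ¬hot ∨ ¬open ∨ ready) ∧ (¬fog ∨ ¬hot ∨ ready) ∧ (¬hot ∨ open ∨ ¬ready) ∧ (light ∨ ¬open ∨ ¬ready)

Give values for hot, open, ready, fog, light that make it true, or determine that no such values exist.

hot = False; open = False; ready = True; fog = True; light = False

Unit clause (ready) forces ready = True.
Unit clause (fog) forces fog = True.
Try hot = True:
  (¬fog ∨ ¬hot ∨ open) forces open = True.
  (¬hot ∨ ¬light) forces light = False.
  clause (light ∨ ¬open ∨ ¬ready) is falsified — backtrack.
So hot = False.
  then (hot ∨ ¬open) forces open = False.
  then (hot ∨ ¬light ∨ ¬ready) forces light = False.
All clauses satisfied.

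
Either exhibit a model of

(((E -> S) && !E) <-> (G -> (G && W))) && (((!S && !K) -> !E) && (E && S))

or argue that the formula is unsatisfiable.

K=F; E=T; G=T; W=F; S=T

  ((E -> S) && !E) <-> (G -> (G && W)) = True
    (E -> S) && !E = False
      E -> S = True
      !E = False
    G -> (G && W) = False
      G && W = False
  ((!S && !K) -> !E) && (E && S) = True
    (!S && !K) -> !E = True
      !S && !K = False
        !S = False
        !K = True
      !E = False
    E && S = True
Both conjuncts True, so the formula holds.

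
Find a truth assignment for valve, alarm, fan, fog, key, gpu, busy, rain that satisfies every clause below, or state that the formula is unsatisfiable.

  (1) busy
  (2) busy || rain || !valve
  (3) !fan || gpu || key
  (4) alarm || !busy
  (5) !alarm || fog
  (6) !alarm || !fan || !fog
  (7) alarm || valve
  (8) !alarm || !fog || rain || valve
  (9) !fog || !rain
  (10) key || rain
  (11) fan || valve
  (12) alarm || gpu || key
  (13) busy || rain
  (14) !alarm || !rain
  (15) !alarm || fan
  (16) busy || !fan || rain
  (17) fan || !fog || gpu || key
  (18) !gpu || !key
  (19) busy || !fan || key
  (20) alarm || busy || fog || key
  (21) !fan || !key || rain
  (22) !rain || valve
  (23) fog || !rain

Case busy = True:
  (alarm || !busy) forces alarm = True.
  (!alarm || fog) forces fog = True.
  (!alarm || !fan || !fog) forces fan = False.
  Clause (!alarm || fan) is falsified — contradiction.
Case busy = False:
  Clause (busy) is falsified — contradiction.
Both cases fail, so the formula is unsatisfiable.

The formula is unsatisfiable.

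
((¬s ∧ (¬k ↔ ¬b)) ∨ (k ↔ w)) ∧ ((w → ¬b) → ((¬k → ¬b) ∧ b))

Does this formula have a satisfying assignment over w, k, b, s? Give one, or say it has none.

w = True; k = True; b = True; s = False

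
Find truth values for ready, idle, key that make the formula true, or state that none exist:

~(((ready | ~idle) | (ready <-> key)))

ready=F; idle=T; key=T

  ~(((ready | ~idle) | (ready <-> key))) = True
    (ready | ~idle) | (ready <-> key) = False
      ready | ~idle = False
        ~idle = False
      ready <-> key = False
The formula evaluates to True.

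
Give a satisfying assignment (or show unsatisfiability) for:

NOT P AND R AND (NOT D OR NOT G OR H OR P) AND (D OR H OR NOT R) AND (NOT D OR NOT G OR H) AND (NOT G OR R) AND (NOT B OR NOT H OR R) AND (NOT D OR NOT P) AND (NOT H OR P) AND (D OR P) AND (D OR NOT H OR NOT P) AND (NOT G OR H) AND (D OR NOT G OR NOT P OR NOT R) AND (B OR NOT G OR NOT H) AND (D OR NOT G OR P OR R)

Unit clause (NOT P) forces P = False.
Unit clause (R) forces R = True.
In (NOT H OR P) only NOT H is left, so H = False.
In (D OR P) only D is left, so D = True.
In (NOT G OR H) only NOT G is left, so G = False.
Set B = False.
All clauses satisfied.

R = True; B = False; D = True; G = False; P = False; H = False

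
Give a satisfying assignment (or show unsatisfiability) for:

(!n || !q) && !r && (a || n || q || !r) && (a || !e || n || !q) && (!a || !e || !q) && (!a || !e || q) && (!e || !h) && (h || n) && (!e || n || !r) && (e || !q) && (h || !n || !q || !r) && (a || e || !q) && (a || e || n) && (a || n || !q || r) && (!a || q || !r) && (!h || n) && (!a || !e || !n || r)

Unit clause (!r) forces r = False.
Try q = True:
  (!n || !q) forces n = False.
  (h || n) forces h = True.
  clause (!h || n) is falsified — backtrack.
So q = False.
Set a = True.
  then (!a || !e || q) forces e = False.
Try n = False:
  (h || n) forces h = True.
  clause (!h || n) is falsified — backtrack.
So n = True.
Set h = False.
All clauses satisfied.

q: False, a: True, e: False, n: True, r: False, h: False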